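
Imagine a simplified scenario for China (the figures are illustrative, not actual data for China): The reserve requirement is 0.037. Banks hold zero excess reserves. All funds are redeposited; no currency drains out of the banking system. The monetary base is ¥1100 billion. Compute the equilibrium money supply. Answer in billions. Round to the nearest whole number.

¥29730 billion

With no currency drain or excess reserves, the money multiplier is m = 1/rr = 1/0.037 ≈ 27.02703.
Money supply M = m × MB = 27.02703 × 1100 = 29729.733 billion.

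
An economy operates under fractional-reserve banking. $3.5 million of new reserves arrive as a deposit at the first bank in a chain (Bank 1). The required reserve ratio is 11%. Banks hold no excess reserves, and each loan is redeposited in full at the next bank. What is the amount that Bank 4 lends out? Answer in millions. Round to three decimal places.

$2.196 million

Each bank lends a fraction (1 − rr) = 0.8900 of the deposit it receives, so Bank 4 receives 3.5·0.8900^3 and lends 3.5·0.8900^4 ≈ 2.1960 million.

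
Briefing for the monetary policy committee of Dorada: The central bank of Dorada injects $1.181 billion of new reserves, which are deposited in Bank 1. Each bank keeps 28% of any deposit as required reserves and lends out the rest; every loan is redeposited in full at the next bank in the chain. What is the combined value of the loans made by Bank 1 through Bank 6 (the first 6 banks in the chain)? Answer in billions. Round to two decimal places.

Bank i lends (1 − rr)^i of the original deposit: Bank 1 lends 1.181·0.7200 ≈ 0.8503, Bank 2 lends 1.181·0.7200² ≈ 0.6122, and so on.
Summing a geometric series: total = 1.181·[0.7200·(1 − 0.7200^6) / (1 − 0.7200)] ≈ 2.6138 billion.

$2.61 billion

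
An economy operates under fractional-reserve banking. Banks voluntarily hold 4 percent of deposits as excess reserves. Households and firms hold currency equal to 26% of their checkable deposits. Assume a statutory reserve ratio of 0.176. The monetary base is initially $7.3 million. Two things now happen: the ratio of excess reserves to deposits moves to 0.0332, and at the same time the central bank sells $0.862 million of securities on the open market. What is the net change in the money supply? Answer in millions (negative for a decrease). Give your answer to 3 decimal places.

-2.035 million

Before: m₁ = (1 + 0.26) / (0.176 + 0.04 + 0.26) ≈ 2.64706, MB₁ = 7.3, so M₁ = 2.64706 × 7.3 ≈ 19.3235 million.
After: m₂ = (1 + 0.26) / (0.176 + 0.0332 + 0.26) ≈ 2.68542, MB₂ = 7.3 − 0.862 = 6.438, so M₂ = 2.68542 × 6.438 ≈ 17.2887 million.
ΔM = M₂ − M₁ = 17.2887 − 19.3235 = -2.0348 million.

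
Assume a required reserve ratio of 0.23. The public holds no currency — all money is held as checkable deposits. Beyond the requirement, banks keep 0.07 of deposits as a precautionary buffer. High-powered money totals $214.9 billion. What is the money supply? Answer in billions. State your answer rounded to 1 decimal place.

$716.3 billion

The money multiplier is m = 1 / (rr + e) = 1 / (0.23 + 0.07) ≈ 3.33333.
So M = m × MB = 3.33333 × 214.9 ≈ 716.3326 billion.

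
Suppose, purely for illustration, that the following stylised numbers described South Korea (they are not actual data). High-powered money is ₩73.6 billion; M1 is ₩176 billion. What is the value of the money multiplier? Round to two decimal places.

2.39

The money multiplier is m = M / MB = 176 / 73.6 ≈ 2.39130.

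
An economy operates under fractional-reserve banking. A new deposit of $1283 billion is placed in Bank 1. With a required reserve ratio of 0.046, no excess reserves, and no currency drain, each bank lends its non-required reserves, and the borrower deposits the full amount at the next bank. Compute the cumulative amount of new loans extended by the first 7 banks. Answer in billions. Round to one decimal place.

$7472.1 billion

Bank i lends (1 − rr)^i of the original deposit: Bank 1 lends 1283·0.9540 = 1223.9820, Bank 2 lends 1283·0.9540² ≈ 1167.6788, and so on.
Summing a geometric series: total = 1283·[0.9540·(1 − 0.9540^7) / (1 − 0.9540)] ≈ 7472.0990 billion.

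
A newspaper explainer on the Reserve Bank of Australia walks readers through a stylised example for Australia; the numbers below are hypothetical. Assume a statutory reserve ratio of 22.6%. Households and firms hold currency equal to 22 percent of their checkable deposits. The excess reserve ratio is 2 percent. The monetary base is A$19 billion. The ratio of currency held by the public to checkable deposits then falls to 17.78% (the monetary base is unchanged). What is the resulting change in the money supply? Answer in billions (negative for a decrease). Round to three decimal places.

Initially m₁ = (1 + 0.22) / (0.226 + 0.02 + 0.22) ≈ 2.618026, so M₁ = 2.618026 × 19 ≈ 49.7425 billion.
After the change m₂ = (1 + 0.1778) / (0.226 + 0.02 + 0.1778) ≈ 2.779141, so M₂ = 2.779141 × 19 ≈ 52.8037 billion.
ΔM = M₂ − M₁ = 52.8037 − 49.7425 = 3.0612 billion.

A$3.061 billion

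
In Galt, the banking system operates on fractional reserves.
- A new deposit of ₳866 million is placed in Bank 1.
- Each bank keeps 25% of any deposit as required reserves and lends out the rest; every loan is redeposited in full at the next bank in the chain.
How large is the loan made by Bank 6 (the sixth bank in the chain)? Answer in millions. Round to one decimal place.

₳154.1 million

Each bank lends a fraction (1 − rr) = 0.7500 of the deposit it receives, so Bank 6 receives 866·0.7500^5 and lends 866·0.7500^6 ≈ 154.1294 million.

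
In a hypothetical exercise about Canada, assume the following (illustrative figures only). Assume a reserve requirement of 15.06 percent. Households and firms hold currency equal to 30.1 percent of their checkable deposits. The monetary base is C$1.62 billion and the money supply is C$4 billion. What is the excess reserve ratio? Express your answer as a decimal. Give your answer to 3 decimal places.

Using m = M/MB = 4/1.62 ≈ 2.469136. Since m = (1 + c)/(c + rr + e), the denominator satisfies c + rr + e = (1 + c)/m = (1 + 0.301) / 2.469136 ≈ 0.526905.
With c = 0.301 and rr = 0.1506, the excess reserve ratio is 0.526905 − 0.301 − 0.1506 = 0.075305.

0.075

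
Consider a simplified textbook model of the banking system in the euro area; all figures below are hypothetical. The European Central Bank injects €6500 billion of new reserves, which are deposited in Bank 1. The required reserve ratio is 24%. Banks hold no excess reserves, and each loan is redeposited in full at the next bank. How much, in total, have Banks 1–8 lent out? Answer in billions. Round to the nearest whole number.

Bank i lends (1 − rr)^i of the original deposit: Bank 1 lends 6500·0.7600 = 4940.0000, Bank 2 lends 6500·0.7600² = 3754.4000, and so on.
Summing a geometric series: total = 6500·[0.7600·(1 − 0.7600^8) / (1 − 0.7600)] ≈ 18292.3367 billion.

€18292 billion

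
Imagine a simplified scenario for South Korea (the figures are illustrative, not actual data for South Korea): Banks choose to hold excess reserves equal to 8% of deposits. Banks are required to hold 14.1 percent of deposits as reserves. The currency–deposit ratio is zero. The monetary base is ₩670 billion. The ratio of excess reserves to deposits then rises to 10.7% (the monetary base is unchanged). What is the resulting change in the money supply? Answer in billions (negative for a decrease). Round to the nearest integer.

Initially m₁ = 1 / (0.141 + 0.08) ≈ 4.5249, so M₁ = 4.5249 × 670 = 3031.683 billion.
After the change m₂ = 1 / (0.141 + 0.107) ≈ 4.0323, so M₂ = 4.0323 × 670 = 2701.641 billion.
ΔM = M₂ − M₁ = 2701.641 − 3031.683 = -330.042 billion.

-330 billion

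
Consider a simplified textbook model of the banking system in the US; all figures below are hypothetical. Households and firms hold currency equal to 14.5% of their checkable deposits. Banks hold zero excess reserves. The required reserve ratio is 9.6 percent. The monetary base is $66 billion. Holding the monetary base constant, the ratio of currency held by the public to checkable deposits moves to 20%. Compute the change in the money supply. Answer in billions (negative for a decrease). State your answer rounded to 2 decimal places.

Initially m₁ = (1 + 0.145) / (0.096 + 0.145) ≈ 4.75104, so M₁ = 4.75104 × 66 ≈ 313.5686 billion.
After the change m₂ = (1 + 0.2) / (0.096 + 0.2) ≈ 4.05405, so M₂ = 4.05405 × 66 = 267.5673 billion.
ΔM = M₂ − M₁ = 267.5673 − 313.5686 = -46.0013 billion.

-46.00 billion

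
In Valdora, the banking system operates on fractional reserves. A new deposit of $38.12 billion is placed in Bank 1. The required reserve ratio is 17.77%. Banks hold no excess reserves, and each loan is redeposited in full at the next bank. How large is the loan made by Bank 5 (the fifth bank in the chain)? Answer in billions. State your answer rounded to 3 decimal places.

Each bank lends a fraction (1 − rr) = 0.8223 of the deposit it receives, so Bank 5 receives 38.12·0.8223^4 and lends 38.12·0.8223^5 ≈ 14.3319 billion.

$14.332 billion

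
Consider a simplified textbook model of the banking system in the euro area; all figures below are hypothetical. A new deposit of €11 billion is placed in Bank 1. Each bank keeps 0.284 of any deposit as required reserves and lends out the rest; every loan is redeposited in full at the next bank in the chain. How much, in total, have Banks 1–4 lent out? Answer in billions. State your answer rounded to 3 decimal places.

Bank i lends (1 − rr)^i of the original deposit: Bank 1 lends 11·0.7160 = 7.8760, Bank 2 lends 11·0.7160² ≈ 5.6392, and so on.
Summing a geometric series: total = 11·[0.7160·(1 − 0.7160^4) / (1 − 0.7160)] ≈ 20.4439 billion.

€20.444 billion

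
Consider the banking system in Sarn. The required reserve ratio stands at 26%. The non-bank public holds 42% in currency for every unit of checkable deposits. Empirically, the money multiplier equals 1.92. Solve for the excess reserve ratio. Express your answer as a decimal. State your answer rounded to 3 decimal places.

Using m = 1.92. Since m = (1 + c)/(c + rr + e), the denominator satisfies c + rr + e = (1 + c)/m = (1 + 0.42) / 1.92 ≈ 0.739583.
With c = 0.42 and rr = 0.26, the excess reserve ratio is 0.739583 − 0.42 − 0.26 = 0.059583.

0.060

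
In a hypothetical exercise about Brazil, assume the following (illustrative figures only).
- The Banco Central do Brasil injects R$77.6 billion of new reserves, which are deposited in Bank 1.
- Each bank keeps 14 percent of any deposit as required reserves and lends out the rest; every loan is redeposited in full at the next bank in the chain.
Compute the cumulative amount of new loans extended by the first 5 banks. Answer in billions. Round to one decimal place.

Bank i lends (1 − rr)^i of the original deposit: Bank 1 lends 77.6·0.8600 = 66.7360, Bank 2 lends 77.6·0.8600² ≈ 57.3930, and so on.
Summing a geometric series: total = 77.6·[0.8600·(1 − 0.8600^5) / (1 − 0.8600)] ≈ 252.4399 billion.

R$252.4 billion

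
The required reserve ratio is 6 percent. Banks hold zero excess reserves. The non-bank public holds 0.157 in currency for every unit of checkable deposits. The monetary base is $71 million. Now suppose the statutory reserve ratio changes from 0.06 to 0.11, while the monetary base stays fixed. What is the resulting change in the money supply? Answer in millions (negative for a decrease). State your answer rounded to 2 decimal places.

-70.89 million

Initially m₁ = (1 + 0.157) / (0.06 + 0.157) ≈ 5.33180, so M₁ = 5.33180 × 71 = 378.5578 million.
After the change m₂ = (1 + 0.157) / (0.11 + 0.157) ≈ 4.33333, so M₂ = 4.33333 × 71 ≈ 307.6664 million.
ΔM = M₂ − M₁ = 307.6664 − 378.5578 = -70.8914 million.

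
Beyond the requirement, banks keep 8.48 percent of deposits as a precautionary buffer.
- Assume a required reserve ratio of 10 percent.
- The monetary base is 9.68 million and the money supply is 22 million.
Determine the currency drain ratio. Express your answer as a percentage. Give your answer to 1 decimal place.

45.6%

Using m = M/MB = 22/9.68 ≈ 2.272727. From m = (1 + c)/(c + rr + e), rearranging gives 1 + c = m·(c + rr + e), so c·(1 − m) = m·(rr + e) − 1.
Hence c = [m·(rr + e) − 1]/(1 − m) = [2.272727 × (0.1 + 0.0848) − 1] / (1 − 2.272727) ≈ 0.455714.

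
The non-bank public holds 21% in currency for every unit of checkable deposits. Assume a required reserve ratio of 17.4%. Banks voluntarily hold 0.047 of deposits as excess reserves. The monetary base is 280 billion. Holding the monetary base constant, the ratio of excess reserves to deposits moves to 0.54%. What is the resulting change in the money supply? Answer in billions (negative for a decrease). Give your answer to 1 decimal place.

Initially m₁ = (1 + 0.21) / (0.174 + 0.047 + 0.21) ≈ 2.80742, so M₁ = 2.80742 × 280 = 786.0776 billion.
After the change m₂ = (1 + 0.21) / (0.174 + 0.0054 + 0.21) ≈ 3.10734, so M₂ = 3.10734 × 280 = 870.0552 billion.
ΔM = M₂ − M₁ = 870.0552 − 786.0776 = 83.9776 billion.

84.0 billion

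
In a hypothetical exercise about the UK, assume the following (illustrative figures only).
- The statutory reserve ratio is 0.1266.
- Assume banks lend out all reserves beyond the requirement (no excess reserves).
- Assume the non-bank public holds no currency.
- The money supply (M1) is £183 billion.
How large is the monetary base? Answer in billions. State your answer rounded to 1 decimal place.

With no currency drain and no excess reserves, the money multiplier is m = 1/rr = 1/0.1266 ≈ 7.89889.
The monetary base is MB = M / m = 183 / 7.89889 ≈ 23.1678 billion.

£23.2 billion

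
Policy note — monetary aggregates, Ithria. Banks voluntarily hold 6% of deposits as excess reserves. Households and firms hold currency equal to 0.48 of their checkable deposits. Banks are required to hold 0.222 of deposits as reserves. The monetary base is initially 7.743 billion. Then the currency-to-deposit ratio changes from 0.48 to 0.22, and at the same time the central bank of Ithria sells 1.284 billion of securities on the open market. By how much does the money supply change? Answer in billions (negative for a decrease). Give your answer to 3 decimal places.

Before: m₁ = (1 + 0.48) / (0.222 + 0.06 + 0.48) ≈ 1.94226, MB₁ = 7.743, so M₁ = 1.94226 × 7.743 ≈ 15.0389 billion.
After: m₂ = (1 + 0.22) / (0.222 + 0.06 + 0.22) ≈ 2.43028, MB₂ = 7.743 − 1.284 = 6.459, so M₂ = 2.43028 × 6.459 ≈ 15.6972 billion.
ΔM = M₂ − M₁ = 15.6972 − 15.0389 = 0.6583 billion.

0.658 billion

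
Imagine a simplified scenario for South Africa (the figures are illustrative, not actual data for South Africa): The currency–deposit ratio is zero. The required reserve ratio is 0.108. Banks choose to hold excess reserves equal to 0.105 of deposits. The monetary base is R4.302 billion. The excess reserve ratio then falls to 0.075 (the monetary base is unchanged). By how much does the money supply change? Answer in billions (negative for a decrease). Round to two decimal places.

R3.31 billion

Initially m₁ = 1 / (0.108 + 0.105) ≈ 4.6948, so M₁ = 4.6948 × 4.302 ≈ 20.197 billion.
After the change m₂ = 1 / (0.108 + 0.075) ≈ 5.4645, so M₂ = 5.4645 × 4.302 ≈ 23.5083 billion.
ΔM = M₂ − M₁ = 23.5083 − 20.197 = 3.3113 billion.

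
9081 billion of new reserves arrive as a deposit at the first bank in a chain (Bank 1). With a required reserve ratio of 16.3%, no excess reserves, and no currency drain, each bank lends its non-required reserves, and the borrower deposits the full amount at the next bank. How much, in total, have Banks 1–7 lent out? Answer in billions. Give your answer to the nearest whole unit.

33211 billion

Bank i lends (1 − rr)^i of the original deposit: Bank 1 lends 9081·0.8370 = 7600.7970, Bank 2 lends 9081·0.8370² ≈ 6361.8671, and so on.
Summing a geometric series: total = 9081·[0.8370·(1 − 0.8370^7) / (1 − 0.8370)] ≈ 33210.7424 billion.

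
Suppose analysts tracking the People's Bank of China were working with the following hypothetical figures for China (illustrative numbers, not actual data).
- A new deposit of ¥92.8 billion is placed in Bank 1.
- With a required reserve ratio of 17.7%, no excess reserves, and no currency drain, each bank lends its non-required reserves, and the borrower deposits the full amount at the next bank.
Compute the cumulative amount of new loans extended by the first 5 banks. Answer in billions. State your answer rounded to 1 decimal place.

¥268.6 billion

Bank i lends (1 − rr)^i of the original deposit: Bank 1 lends 92.8·0.8230 = 76.3744, Bank 2 lends 92.8·0.8230² ≈ 62.8561, and so on.
Summing a geometric series: total = 92.8·[0.8230·(1 − 0.8230^5) / (1 − 0.8230)] ≈ 268.5740 billion.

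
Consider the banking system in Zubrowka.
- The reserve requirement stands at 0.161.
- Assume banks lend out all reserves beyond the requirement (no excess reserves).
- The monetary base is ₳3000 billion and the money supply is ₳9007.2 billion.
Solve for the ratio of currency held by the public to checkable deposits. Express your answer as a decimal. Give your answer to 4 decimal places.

0.2580

Using m = M/MB = 9007.2/3000 = 3.002400. From m = (1 + c)/(c + rr + e), rearranging gives 1 + c = m·(c + rr + e), so c·(1 − m) = m·(rr + e) − 1.
Hence c = [m·(rr + e) − 1]/(1 − m) = [3.002400 × (0.161 + 0) − 1] / (1 − 3.002400) ≈ 0.257997.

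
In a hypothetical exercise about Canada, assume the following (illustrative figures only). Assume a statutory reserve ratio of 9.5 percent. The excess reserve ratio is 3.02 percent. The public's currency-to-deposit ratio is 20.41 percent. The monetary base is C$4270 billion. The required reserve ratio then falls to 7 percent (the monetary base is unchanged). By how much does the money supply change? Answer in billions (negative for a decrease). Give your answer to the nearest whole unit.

Initially m₁ = (1 + 0.2041) / (0.095 + 0.0302 + 0.2041) ≈ 3.65654, so M₁ = 3.65654 × 4270 = 15613.4258 billion.
After the change m₂ = (1 + 0.2041) / (0.07 + 0.0302 + 0.2041) ≈ 3.95695, so M₂ = 3.95695 × 4270 = 16896.1765 billion.
ΔM = M₂ − M₁ = 16896.1765 − 15613.4258 = 1282.7507 billion.

C$1283 billion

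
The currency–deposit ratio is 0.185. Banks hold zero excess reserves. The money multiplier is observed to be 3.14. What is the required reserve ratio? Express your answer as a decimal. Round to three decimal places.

Using m = 3.14. Since m = (1 + c)/(c + rr + e), the denominator satisfies c + rr + e = (1 + c)/m = (1 + 0.185) / 3.14 ≈ 0.377389.
With c = 0.185 and e = 0, the required reserve ratio is 0.377389 − 0.185 − 0 = 0.192389.

0.192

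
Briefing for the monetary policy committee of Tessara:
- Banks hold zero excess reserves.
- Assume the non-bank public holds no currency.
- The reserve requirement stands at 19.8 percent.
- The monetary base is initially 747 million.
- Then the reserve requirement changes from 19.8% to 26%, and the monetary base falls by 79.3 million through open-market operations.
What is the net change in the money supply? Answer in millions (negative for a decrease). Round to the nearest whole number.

Before: m₁ = 1 / (0.198) ≈ 5.0505, MB₁ = 747, so M₁ = 5.0505 × 747 = 3772.7235 million.
After: m₂ = 1 / (0.26) ≈ 3.8462, MB₂ = 747 − 79.3 = 667.7, so M₂ = 3.8462 × 667.7 ≈ 2568.1077 million.
ΔM = M₂ − M₁ = 2568.1077 − 3772.7235 = -1204.6158 million.

-1205 million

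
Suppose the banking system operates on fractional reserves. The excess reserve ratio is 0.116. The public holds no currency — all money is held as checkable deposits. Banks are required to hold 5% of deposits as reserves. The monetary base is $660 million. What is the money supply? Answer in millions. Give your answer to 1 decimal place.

$3975.9 million

The money multiplier is m = 1 / (rr + e) = 1 / (0.05 + 0.116) ≈ 6.02410.
So M = m × MB = 6.02410 × 660 = 3975.906 million.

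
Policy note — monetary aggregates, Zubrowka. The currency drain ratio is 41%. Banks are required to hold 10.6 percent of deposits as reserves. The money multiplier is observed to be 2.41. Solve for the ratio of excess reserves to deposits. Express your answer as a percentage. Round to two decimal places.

6.91%

Using m = 2.41. Since m = (1 + c)/(c + rr + e), the denominator satisfies c + rr + e = (1 + c)/m = (1 + 0.41) / 2.41 ≈ 0.585062.
With c = 0.41 and rr = 0.106, the ratio of excess reserves to deposits is 0.585062 − 0.41 − 0.106 = 0.069062.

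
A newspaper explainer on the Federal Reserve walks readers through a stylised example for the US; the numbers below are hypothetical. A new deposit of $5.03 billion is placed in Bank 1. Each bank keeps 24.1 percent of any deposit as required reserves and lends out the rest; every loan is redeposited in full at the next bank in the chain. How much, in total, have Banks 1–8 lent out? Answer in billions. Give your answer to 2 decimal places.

Bank i lends (1 − rr)^i of the original deposit: Bank 1 lends 5.03·0.7590 ≈ 3.8178, Bank 2 lends 5.03·0.7590² ≈ 2.8977, and so on.
Summing a geometric series: total = 5.03·[0.7590·(1 − 0.7590^8) / (1 − 0.7590)] ≈ 14.0966 billion.

$14.10 billion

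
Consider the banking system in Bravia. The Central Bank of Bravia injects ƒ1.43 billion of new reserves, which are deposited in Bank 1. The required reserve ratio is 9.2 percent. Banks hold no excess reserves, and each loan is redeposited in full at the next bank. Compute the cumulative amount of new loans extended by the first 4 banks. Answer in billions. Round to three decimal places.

ƒ4.520 billion

Bank i lends (1 − rr)^i of the original deposit: Bank 1 lends 1.43·0.9080 ≈ 1.2984, Bank 2 lends 1.43·0.9080² ≈ 1.1790, and so on.
Summing a geometric series: total = 1.43·[0.9080·(1 − 0.9080^4) / (1 − 0.9080)] ≈ 4.5200 billion.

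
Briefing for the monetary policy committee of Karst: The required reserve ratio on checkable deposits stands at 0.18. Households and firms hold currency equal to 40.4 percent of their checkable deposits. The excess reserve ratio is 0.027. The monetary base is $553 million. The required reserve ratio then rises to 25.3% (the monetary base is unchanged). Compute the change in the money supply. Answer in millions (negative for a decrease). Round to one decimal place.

Initially m₁ = (1 + 0.404) / (0.18 + 0.027 + 0.404) ≈ 2.29787, so M₁ = 2.29787 × 553 ≈ 1270.7221 million.
After the change m₂ = (1 + 0.404) / (0.253 + 0.027 + 0.404) ≈ 2.05263, so M₂ = 2.05263 × 553 ≈ 1135.1044 million.
ΔM = M₂ − M₁ = 1135.1044 − 1270.7221 = -135.6177 million.

-135.6 million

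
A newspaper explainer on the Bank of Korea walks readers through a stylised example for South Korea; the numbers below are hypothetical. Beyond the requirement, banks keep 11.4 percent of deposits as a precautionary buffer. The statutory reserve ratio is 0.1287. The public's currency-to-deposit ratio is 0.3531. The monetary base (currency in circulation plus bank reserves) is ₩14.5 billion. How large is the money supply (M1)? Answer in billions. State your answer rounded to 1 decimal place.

₩32.9 billion

The money multiplier is m = (1 + c) / (rr + e + c) = (1 + 0.3531) / (0.1287 + 0.114 + 0.3531) ≈ 2.2711.
So M = m × MB = 2.2711 × 14.5 ≈ 32.931 billion.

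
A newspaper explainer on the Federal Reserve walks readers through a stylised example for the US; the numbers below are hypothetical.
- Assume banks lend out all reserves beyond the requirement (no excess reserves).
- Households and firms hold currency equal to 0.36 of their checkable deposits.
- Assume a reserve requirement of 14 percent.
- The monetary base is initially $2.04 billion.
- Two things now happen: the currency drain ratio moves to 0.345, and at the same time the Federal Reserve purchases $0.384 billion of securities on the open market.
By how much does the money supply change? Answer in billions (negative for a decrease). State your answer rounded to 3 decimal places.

Before: m₁ = (1 + 0.36) / (0.14 + 0.36) = 2.72, MB₁ = 2.04, so M₁ = 2.72 × 2.04 = 5.5488 billion.
After: m₂ = (1 + 0.345) / (0.14 + 0.345) ≈ 2.77320, MB₂ = 2.04 + 0.384 = 2.424, so M₂ = 2.77320 × 2.424 ≈ 6.7222 billion.
ΔM = M₂ − M₁ = 6.7222 − 5.5488 = 1.1734 billion.

$1.173 billion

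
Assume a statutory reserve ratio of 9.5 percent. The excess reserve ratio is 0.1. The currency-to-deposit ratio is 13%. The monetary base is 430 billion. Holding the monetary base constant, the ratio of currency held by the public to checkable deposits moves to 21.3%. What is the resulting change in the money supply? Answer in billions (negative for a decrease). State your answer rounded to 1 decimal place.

-216.7 billion

Initially m₁ = (1 + 0.13) / (0.095 + 0.1 + 0.13) ≈ 3.47692, so M₁ = 3.47692 × 430 = 1495.0756 billion.
After the change m₂ = (1 + 0.213) / (0.095 + 0.1 + 0.213) ≈ 2.97304, so M₂ = 2.97304 × 430 = 1278.4072 billion.
ΔM = M₂ − M₁ = 1278.4072 − 1495.0756 = -216.6684 billion.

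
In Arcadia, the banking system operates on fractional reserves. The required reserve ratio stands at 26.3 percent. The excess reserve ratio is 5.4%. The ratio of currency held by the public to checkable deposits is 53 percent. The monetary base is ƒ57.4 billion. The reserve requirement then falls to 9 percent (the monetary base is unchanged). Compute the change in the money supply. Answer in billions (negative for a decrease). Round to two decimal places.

Initially m₁ = (1 + 0.53) / (0.263 + 0.054 + 0.53) ≈ 1.80638, so M₁ = 1.80638 × 57.4 ≈ 103.6862 billion.
After the change m₂ = (1 + 0.53) / (0.09 + 0.054 + 0.53) ≈ 2.27003, so M₂ = 2.27003 × 57.4 ≈ 130.2997 billion.
ΔM = M₂ − M₁ = 130.2997 − 103.6862 = 26.6135 billion.

ƒ26.61 billion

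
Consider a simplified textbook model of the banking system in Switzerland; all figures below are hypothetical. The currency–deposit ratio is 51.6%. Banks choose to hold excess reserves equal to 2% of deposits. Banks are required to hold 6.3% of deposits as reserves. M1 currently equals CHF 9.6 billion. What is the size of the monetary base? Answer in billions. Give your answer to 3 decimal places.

The money multiplier is m = (1 + c) / (rr + e + c) = (1 + 0.516) / (0.063 + 0.02 + 0.516) ≈ 2.53088.
MB = M / m = 9.6 / 2.53088 ≈ 3.7931 billion.

CHF 3.793 billion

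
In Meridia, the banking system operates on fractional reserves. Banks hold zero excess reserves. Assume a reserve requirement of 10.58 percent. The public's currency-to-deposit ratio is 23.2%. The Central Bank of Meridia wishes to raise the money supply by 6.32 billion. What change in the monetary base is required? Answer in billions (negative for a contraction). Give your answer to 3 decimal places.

1.733 billion

The money multiplier is m = (1 + c) / (rr + c) = (1 + 0.232) / (0.1058 + 0.232) ≈ 3.64713.
ΔMB = ΔM / m = (+6.32) / 3.64713 ≈ 1.7329 billion.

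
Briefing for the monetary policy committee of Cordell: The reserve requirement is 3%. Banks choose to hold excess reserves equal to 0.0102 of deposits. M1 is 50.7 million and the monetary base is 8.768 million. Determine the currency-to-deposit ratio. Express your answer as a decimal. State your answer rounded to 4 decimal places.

Using m = M/MB = 50.7/8.768 ≈ 5.782391. From m = (1 + c)/(c + rr + e), rearranging gives 1 + c = m·(c + rr + e), so c·(1 − m) = m·(rr + e) − 1.
Hence c = [m·(rr + e) − 1]/(1 − m) = [5.782391 × (0.03 + 0.0102) − 1] / (1 − 5.782391) ≈ 0.160495.

0.1605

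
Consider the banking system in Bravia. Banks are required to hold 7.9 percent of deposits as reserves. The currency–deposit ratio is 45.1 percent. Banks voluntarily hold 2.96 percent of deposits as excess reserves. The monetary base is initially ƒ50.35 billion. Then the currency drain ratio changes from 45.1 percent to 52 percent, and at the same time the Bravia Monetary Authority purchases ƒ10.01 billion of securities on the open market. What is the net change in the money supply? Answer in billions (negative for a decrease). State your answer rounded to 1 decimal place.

ƒ15.4 billion

Before: m₁ = (1 + 0.451) / (0.079 + 0.0296 + 0.451) ≈ 2.5929, MB₁ = 50.35, so M₁ = 2.5929 × 50.35 ≈ 130.5525 billion.
After: m₂ = (1 + 0.52) / (0.079 + 0.0296 + 0.52) ≈ 2.4181, MB₂ = 50.35 + 10.01 = 60.36, so M₂ = 2.4181 × 60.36 ≈ 145.9565 billion.
ΔM = M₂ − M₁ = 145.9565 − 130.5525 = 15.404 billion.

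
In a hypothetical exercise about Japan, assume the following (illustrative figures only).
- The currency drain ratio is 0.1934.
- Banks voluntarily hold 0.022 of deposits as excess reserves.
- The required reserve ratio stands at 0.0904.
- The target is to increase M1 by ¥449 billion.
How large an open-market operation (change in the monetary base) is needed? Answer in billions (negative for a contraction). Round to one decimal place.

¥115.1 billion

The money multiplier is m = (1 + c) / (rr + e + c) = (1 + 0.1934) / (0.0904 + 0.022 + 0.1934) ≈ 3.90255.
ΔMB = ΔM / m = (+449) / 3.90255 ≈ 115.053 billion.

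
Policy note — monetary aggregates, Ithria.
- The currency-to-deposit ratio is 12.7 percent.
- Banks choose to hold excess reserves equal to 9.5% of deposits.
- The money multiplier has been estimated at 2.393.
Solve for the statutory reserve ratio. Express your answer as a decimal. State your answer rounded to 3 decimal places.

0.249

Using m = 2.393. Since m = (1 + c)/(c + rr + e), the denominator satisfies c + rr + e = (1 + c)/m = (1 + 0.127) / 2.393 ≈ 0.470957.
With c = 0.127 and e = 0.095, the statutory reserve ratio is 0.470957 − 0.127 − 0.095 = 0.248957.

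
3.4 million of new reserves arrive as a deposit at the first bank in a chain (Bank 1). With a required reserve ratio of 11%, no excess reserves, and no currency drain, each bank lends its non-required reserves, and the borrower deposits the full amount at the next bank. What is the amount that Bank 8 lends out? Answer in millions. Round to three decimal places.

Each bank lends a fraction (1 − rr) = 0.8900 of the deposit it receives, so Bank 8 receives 3.4·0.8900^7 and lends 3.4·0.8900^8 ≈ 1.3384 million.

1.338 million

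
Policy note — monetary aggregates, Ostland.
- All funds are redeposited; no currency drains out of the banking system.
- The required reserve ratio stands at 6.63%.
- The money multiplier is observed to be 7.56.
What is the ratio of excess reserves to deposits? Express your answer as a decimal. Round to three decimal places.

Using m = 7.56. Since m = (1 + c)/(c + rr + e), the denominator satisfies c + rr + e = (1 + c)/m = (1 + 0) / 7.56 ≈ 0.132275.
With c = 0 and rr = 0.0663, the ratio of excess reserves to deposits is 0.132275 − 0 − 0.0663 = 0.065975.

0.066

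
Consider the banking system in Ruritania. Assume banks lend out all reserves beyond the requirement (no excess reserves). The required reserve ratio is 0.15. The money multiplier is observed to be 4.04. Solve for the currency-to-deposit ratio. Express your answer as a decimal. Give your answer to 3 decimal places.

Using m = 4.04. From m = (1 + c)/(c + rr + e), rearranging gives 1 + c = m·(c + rr + e), so c·(1 − m) = m·(rr + e) − 1.
Hence c = [m·(rr + e) − 1]/(1 − m) = [4.04 × (0.15 + 0) − 1] / (1 − 4.04) ≈ 0.129605.

0.130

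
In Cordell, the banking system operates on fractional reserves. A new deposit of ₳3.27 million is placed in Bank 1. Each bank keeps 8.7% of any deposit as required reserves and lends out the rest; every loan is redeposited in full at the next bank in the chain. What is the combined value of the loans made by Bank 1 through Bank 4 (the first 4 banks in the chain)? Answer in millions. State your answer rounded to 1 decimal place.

Bank i lends (1 − rr)^i of the original deposit: Bank 1 lends 3.27·0.9130 ≈ 2.9855, Bank 2 lends 3.27·0.9130² ≈ 2.7258, and so on.
Summing a geometric series: total = 3.27·[0.9130·(1 − 0.9130^4) / (1 − 0.9130)] ≈ 10.4720 million.

₳10.5 million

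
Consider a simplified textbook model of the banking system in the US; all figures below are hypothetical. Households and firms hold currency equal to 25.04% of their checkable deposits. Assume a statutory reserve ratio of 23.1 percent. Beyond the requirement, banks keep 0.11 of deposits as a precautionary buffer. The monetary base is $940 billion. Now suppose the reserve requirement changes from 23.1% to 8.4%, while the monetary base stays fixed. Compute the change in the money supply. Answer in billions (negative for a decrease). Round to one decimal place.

$657.4 billion

Initially m₁ = (1 + 0.2504) / (0.231 + 0.11 + 0.2504) ≈ 2.11431, so M₁ = 2.11431 × 940 = 1987.4514 billion.
After the change m₂ = (1 + 0.2504) / (0.084 + 0.11 + 0.2504) ≈ 2.81368, so M₂ = 2.81368 × 940 = 2644.8592 billion.
ΔM = M₂ − M₁ = 2644.8592 − 1987.4514 = 657.4078 billion.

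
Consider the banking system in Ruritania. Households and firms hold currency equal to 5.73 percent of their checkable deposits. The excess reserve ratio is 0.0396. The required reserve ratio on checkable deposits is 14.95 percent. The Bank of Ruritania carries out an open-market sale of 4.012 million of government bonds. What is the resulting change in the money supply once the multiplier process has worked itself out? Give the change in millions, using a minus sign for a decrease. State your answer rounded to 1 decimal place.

-17.2 million

The money multiplier is m = (1 + c) / (rr + e + c) = (1 + 0.0573) / (0.1495 + 0.0396 + 0.0573) ≈ 4.2910.
The sale removes 4.012 million of base, so ΔM = m × ΔMB = 4.2910 × (−4.012) ≈ -17.2155 million.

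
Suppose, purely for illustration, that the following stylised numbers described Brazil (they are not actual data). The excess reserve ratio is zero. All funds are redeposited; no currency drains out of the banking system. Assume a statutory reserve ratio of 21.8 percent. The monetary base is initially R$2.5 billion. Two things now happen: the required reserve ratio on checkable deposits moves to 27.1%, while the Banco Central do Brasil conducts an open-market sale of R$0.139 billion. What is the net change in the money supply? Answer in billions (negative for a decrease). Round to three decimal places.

-2.756 billion

Before: m₁ = 1 / (0.218) ≈ 4.58716, MB₁ = 2.5, so M₁ = 4.58716 × 2.5 = 11.4679 billion.
After: m₂ = 1 / (0.271) ≈ 3.69004, MB₂ = 2.5 − 0.139 = 2.361, so M₂ = 3.69004 × 2.361 ≈ 8.7122 billion.
ΔM = M₂ − M₁ = 8.7122 − 11.4679 = -2.7557 billion.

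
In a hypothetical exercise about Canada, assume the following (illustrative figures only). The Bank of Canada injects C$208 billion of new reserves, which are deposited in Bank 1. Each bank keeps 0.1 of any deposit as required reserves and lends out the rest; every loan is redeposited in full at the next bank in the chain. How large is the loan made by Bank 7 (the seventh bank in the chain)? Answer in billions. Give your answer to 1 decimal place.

Each bank lends a fraction (1 − rr) = 0.9000 of the deposit it receives, so Bank 7 receives 208·0.9000^6 and lends 208·0.9000^7 ≈ 99.4858 billion.

C$99.5 billion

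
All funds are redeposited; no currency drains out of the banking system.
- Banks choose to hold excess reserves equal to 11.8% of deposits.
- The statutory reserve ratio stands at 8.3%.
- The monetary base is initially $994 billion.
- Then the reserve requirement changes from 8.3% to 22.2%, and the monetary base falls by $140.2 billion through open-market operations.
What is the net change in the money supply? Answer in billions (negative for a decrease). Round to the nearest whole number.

Before: m₁ = 1 / (0.083 + 0.118) ≈ 4.9751, MB₁ = 994, so M₁ = 4.9751 × 994 = 4945.2494 billion.
After: m₂ = 1 / (0.222 + 0.118) ≈ 2.9412, MB₂ = 994 − 140.2 = 853.8, so M₂ = 2.9412 × 853.8 ≈ 2511.1966 billion.
ΔM = M₂ − M₁ = 2511.1966 − 4945.2494 = -2434.0528 billion.

-2434 billion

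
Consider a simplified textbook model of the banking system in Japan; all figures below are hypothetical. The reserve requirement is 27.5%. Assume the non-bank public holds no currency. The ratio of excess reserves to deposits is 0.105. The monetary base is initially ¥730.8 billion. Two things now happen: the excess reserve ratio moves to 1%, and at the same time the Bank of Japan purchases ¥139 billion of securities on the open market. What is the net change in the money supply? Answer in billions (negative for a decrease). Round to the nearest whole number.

Before: m₁ = 1 / (0.275 + 0.105) ≈ 2.6316, MB₁ = 730.8, so M₁ = 2.6316 × 730.8 ≈ 1923.1733 billion.
After: m₂ = 1 / (0.275 + 0.01) ≈ 3.5088, MB₂ = 730.8 + 139 = 869.8, so M₂ = 3.5088 × 869.8 ≈ 3051.9542 billion.
ΔM = M₂ − M₁ = 3051.9542 − 1923.1733 = 1128.7809 billion.

¥1129 billion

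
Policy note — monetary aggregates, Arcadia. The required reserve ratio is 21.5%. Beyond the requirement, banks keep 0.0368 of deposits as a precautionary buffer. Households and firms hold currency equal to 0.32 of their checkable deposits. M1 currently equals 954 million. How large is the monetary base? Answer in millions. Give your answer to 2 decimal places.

413.26 million

The money multiplier is m = (1 + c) / (rr + e + c) = (1 + 0.32) / (0.215 + 0.0368 + 0.32) ≈ 2.308499.
MB = M / m = 954 / 2.308499 ≈ 413.2555 million.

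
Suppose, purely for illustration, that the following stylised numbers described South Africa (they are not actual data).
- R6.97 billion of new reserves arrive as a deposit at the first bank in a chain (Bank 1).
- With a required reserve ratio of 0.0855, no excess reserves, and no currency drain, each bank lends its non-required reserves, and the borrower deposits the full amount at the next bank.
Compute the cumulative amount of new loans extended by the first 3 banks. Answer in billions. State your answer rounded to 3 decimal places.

Bank i lends (1 − rr)^i of the original deposit: Bank 1 lends 6.97·0.9145 ≈ 6.3741, Bank 2 lends 6.97·0.9145² ≈ 5.8291, and so on.
Summing a geometric series: total = 6.97·[0.9145·(1 − 0.9145^3) / (1 − 0.9145)] ≈ 17.5338 billion.

R17.534 billion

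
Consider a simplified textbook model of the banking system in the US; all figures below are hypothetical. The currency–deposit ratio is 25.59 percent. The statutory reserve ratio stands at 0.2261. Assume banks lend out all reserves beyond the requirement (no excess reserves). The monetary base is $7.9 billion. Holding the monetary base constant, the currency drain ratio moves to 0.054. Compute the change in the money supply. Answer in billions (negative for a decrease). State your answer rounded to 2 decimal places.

$9.14 billion

Initially m₁ = (1 + 0.2559) / (0.2261 + 0.2559) ≈ 2.6056, so M₁ = 2.6056 × 7.9 ≈ 20.5842 billion.
After the change m₂ = (1 + 0.054) / (0.2261 + 0.054) ≈ 3.7629, so M₂ = 3.7629 × 7.9 ≈ 29.7269 billion.
ΔM = M₂ − M₁ = 29.7269 − 20.5842 = 9.1427 billion.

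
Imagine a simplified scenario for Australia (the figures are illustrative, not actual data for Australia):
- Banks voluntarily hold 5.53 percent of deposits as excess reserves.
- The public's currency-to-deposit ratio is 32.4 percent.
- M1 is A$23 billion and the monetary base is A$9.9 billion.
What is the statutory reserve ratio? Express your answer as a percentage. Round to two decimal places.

Using m = M/MB = 23/9.9 ≈ 2.323232. Since m = (1 + c)/(c + rr + e), the denominator satisfies c + rr + e = (1 + c)/m = (1 + 0.324) / 2.323232 ≈ 0.569896.
With c = 0.324 and e = 0.0553, the statutory reserve ratio is 0.569896 − 0.324 − 0.0553 = 0.190596.

19.06%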